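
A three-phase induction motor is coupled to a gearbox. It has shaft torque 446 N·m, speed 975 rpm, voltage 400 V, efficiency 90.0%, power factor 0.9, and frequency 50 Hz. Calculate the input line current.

81.1 A

ω = 2π×975/60 = 102.1 rad/s; P_out = τω = 446 × 102.1 = 45537 W
P_in = P_out / η = 45537 / 0.900 = 50597 W
I_L = P_in / (√3·V_L·cosφ) = 50597 / (1.732 × 400 × 0.9) = 81.1 A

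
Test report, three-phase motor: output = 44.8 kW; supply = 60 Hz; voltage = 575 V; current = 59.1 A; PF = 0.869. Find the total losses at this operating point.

6.35 kW

P_in = √3·V·I·cosφ = 1.732×575×59.1×0.869 = 51147 W
P_out = 44800 W
Losses = P_in − P_out = 51147 − 44800 = 6347 W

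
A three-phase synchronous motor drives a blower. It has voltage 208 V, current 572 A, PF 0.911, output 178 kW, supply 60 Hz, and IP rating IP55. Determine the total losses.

9730 W

P_in = √3·V·I·cosφ = 1.732×208×572×0.911 = 187727 W
P_out = 178000 W
Losses = P_in − P_out = 187727 − 178000 = 9727 W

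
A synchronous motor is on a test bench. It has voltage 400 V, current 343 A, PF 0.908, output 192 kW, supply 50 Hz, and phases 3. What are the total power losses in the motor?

23.8 kW

P_in = √3·V·I·cosφ = 1.732×400×343×0.908 = 215768 W
P_out = 192000 W
Losses = P_in − P_out = 215768 − 192000 = 23768 W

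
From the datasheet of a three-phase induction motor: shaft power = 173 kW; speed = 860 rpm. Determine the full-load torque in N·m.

ω = 2π × 860/60 = 90.06 rad/s
τ = P/ω = 173000/90.06 = 1920 N·m

1920 N·m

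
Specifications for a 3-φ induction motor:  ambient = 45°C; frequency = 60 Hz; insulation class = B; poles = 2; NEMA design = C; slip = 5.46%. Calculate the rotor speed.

n_s = 120f/p = 120×60/2 = 3600 rpm
n = n_s(1 − s) = 3600 × (1 − 0.0546) = 3403 rpm

3403 rpm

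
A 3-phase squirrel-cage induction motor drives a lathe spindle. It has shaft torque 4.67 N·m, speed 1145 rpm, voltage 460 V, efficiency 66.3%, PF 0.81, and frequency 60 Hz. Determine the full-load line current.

ω = 2π×1145/60 = 119.9 rad/s; P_out = τω = 4.67 × 119.9 = 560 W
P_in = P_out / η = 560 / 0.663 = 845 W
I_L = P_in / (√3·V_L·cosφ) = 845 / (1.732 × 460 × 0.81) = 1.31 A

1.31 A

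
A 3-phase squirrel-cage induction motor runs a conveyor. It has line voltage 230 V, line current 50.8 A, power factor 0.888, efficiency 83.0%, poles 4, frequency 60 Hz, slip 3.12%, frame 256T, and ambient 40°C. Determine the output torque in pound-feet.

60.2 lb·ft

P_in = √3·V·I·cosφ = 1.732 × 230 × 50.8 × 0.888 = 17970 W
P_out = η·P_in = 0.83 × 17970 = 14915 W
n_s = 120×60/4 = 1800 rpm; n = 1800×(1−0.0312) = 1744 rpm
ω = 2π×1744/60 = 182.6 rad/s
τ = P_out/ω = 14915/182.6 = 81.68 N·m
In lb·ft: 81.68/1.356 = 60.2 lb·ft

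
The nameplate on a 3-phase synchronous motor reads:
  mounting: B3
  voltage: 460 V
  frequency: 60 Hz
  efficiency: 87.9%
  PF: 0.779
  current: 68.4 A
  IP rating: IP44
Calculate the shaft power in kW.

P_in = √3·V·I·cosφ = 1.732 × 460 × 68.4 × 0.779 = 42452 W
P_out = η·P_in = 0.879 × 42452 = 37315 W

37.3 kW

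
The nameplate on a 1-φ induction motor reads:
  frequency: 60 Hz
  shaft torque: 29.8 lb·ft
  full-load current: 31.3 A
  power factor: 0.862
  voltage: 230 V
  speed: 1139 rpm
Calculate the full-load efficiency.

77.7 %

τ = 29.8 lb·ft × 1.356 = 40.41 N·m
ω = 2π × 1139/60 = 119.3 rad/s; P_out = τω = 40.41 × 119.3 = 4821 W
P_in = V·I·cosφ = 230 × 31.3 × 0.862 = 6206 W
η = P_out / P_in = 4821 / 6206 = 0.777 = 77.7%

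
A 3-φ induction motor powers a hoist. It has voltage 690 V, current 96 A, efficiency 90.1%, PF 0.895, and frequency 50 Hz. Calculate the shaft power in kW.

92.5 kW

P_in = √3·V·I·cosφ = 1.732 × 690 × 96 × 0.895 = 102681 W
P_out = η·P_in = 0.901 × 102681 = 92516 W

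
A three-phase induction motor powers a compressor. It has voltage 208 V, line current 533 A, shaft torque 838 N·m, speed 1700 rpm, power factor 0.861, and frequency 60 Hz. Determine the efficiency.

90.2 %

ω = 2π × 1700/60 = 178 rad/s; P_out = τω = 838 × 178 = 149164 W
P_in = √3·V_L·I_L·cosφ = 1.732 × 208 × 533 × 0.861 = 165326 W
η = P_out / P_in = 149164 / 165326 = 0.902 = 90.2%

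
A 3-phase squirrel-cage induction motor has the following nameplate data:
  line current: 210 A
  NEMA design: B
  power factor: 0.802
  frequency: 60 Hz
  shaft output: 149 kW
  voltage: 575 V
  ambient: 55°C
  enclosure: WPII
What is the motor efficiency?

P_out = 149 kW = 149000 W
P_in = √3·V_L·I_L·cosφ = 1.732 × 575 × 210 × 0.802 = 167729 W
η = P_out / P_in = 149000 / 167729 = 0.888 = 88.8%

88.8 %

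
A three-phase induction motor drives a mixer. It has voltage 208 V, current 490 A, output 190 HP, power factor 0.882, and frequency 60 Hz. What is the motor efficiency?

91.0 %

P_out = 190 × 746 = 141740 W
P_in = √3·V_L·I_L·cosφ = 1.732 × 208 × 490 × 0.882 = 155695 W
η = P_out / P_in = 141740 / 155695 = 0.910 = 91.0%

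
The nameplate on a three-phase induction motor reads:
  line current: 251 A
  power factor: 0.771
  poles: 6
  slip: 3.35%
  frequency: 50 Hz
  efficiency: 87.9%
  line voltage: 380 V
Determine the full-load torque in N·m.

P_in = √3·V·I·cosφ = 1.732 × 380 × 251 × 0.771 = 127368 W
P_out = η·P_in = 0.879 × 127368 = 111956 W
n_s = 120×50/6 = 1000 rpm; n = 1000×(1−0.0335) = 967 rpm
ω = 2π×967/60 = 101.3 rad/s
τ = P_out/ω = 111956/101.3 = 1110 N·m

1110 N·m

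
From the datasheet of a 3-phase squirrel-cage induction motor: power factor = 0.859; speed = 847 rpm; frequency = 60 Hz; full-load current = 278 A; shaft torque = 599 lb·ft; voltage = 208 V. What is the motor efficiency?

83.7 %

τ = 599 lb·ft × 1.356 = 812.2 N·m
ω = 2π × 847/60 = 88.7 rad/s; P_out = τω = 812.2 × 88.7 = 72042 W
P_in = √3·V_L·I_L·cosφ = 1.732 × 208 × 278 × 0.859 = 86030 W
η = P_out / P_in = 72042 / 86030 = 0.837 = 83.7%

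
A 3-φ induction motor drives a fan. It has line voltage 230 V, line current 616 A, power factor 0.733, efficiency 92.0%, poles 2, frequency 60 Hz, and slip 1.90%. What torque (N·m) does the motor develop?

P_in = √3·V·I·cosφ = 1.732 × 230 × 616 × 0.733 = 179871 W
P_out = η·P_in = 0.92 × 179871 = 165481 W
n_s = 120×60/2 = 3600 rpm; n = 3600×(1−0.019) = 3532 rpm
ω = 2π×3532/60 = 369.9 rad/s
τ = P_out/ω = 165481/369.9 = 447 N·m

447 N·m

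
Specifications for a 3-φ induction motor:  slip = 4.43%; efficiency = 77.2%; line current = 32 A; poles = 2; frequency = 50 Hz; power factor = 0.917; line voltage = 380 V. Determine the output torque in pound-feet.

P_in = √3·V·I·cosφ = 1.732 × 380 × 32 × 0.917 = 19313 W
P_out = η·P_in = 0.772 × 19313 = 14910 W
n_s = 120×50/2 = 3000 rpm; n = 3000×(1−0.0443) = 2867 rpm
ω = 2π×2867/60 = 300.2 rad/s
τ = P_out/ω = 14910/300.2 = 49.67 N·m
In lb·ft: 49.67/1.356 = 36.6 lb·ft

36.6 lb·ft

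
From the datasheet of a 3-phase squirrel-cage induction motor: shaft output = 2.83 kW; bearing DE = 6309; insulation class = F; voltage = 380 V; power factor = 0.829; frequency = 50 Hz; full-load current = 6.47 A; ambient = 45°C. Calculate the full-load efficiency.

80.2 %

P_out = 2.83 kW = 2830 W
P_in = √3·V_L·I_L·cosφ = 1.732 × 380 × 6.47 × 0.829 = 3530 W
η = P_out / P_in = 2830 / 3530 = 0.802 = 80.2%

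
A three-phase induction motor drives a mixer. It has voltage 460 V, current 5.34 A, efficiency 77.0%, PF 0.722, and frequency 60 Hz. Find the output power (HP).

3.17 HP

P_in = √3·V·I·cosφ = 1.732 × 460 × 5.34 × 0.722 = 3072 W
P_out = η·P_in = 0.77 × 3072 = 2365 W
= 2365/746 = 3.17 HP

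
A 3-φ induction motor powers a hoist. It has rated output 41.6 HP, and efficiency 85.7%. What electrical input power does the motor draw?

36.2 kW

P_out = 41.6 × 746 = 31034 W
P_in = P_out/η = 31034/0.857 = 36212 W = 36.2 kW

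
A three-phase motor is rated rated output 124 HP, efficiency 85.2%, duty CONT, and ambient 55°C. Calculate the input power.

109 kW

P_out = 124 × 746 = 92504 W
P_in = P_out/η = 92504/0.852 = 108573 W = 109 kW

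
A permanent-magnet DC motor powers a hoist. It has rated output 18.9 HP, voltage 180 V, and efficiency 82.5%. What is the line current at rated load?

94.9 A

P_out = 18.9 × 746 = 14099 W
P_in = P_out / η = 14099 / 0.825 = 17090 W
I = P_in / V = 17090 / 180 = 94.9 A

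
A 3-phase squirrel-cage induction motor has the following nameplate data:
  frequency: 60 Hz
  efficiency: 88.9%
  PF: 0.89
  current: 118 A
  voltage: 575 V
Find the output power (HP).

125 HP

P_in = √3·V·I·cosφ = 1.732 × 575 × 118 × 0.89 = 104589 W
P_out = η·P_in = 0.889 × 104589 = 92980 W
= 92980/746 = 125 HP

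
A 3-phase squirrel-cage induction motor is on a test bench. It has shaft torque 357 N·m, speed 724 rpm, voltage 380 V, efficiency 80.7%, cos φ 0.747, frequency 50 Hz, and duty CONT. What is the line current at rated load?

ω = 2π×724/60 = 75.82 rad/s; P_out = τω = 357 × 75.82 = 27068 W
P_in = P_out / η = 27068 / 0.807 = 33542 W
I_L = P_in / (√3·V_L·cosφ) = 33542 / (1.732 × 380 × 0.747) = 68.2 A

68.2 A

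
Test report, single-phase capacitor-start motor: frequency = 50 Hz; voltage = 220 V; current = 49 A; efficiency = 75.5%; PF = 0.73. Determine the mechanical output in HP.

P_in = V·I·cosφ = 220 × 49 × 0.73 = 7869 W
P_out = η·P_in = 0.755 × 7869 = 5941 W
= 5941/746 = 7.96 HP

7.96 HP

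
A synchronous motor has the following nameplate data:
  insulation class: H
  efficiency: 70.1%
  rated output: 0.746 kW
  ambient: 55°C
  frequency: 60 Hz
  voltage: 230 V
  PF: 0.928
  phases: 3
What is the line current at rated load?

2.88 A

P_out = 0.746 kW = 746 W
P_in = P_out / η = 746 / 0.701 = 1064 W
I_L = P_in / (√3·V_L·cosφ) = 1064 / (1.732 × 230 × 0.928) = 2.88 A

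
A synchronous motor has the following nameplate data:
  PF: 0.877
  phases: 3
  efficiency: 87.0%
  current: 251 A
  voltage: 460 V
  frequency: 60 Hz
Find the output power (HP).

P_in = √3·V·I·cosφ = 1.732 × 460 × 251 × 0.877 = 175380 W
P_out = η·P_in = 0.87 × 175380 = 152581 W
= 152581/746 = 205 HP

205 HP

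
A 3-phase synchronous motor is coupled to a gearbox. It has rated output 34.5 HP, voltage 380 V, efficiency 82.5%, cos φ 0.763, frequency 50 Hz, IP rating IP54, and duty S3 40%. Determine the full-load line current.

62.1 A

P_out = 34.5 × 746 = 25737 W
P_in = P_out / η = 25737 / 0.825 = 31196 W
I_L = P_in / (√3·V_L·cosφ) = 31196 / (1.732 × 380 × 0.763) = 62.1 A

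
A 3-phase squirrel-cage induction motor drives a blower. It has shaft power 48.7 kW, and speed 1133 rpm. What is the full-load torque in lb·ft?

ω = 2π × 1133/60 = 118.6 rad/s
τ = P/ω = 48700/118.6 = 410.6 N·m
In lb·ft: 410.6/1.356 = 303 lb·ft

303 lb·ft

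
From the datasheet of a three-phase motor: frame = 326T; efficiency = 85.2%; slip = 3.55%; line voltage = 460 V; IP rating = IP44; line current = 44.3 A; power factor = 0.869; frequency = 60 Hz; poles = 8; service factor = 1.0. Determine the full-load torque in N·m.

P_in = √3·V·I·cosφ = 1.732 × 460 × 44.3 × 0.869 = 30671 W
P_out = η·P_in = 0.852 × 30671 = 26132 W
n_s = 120×60/8 = 900 rpm; n = 900×(1−0.0355) = 868 rpm
ω = 2π×868/60 = 90.9 rad/s
τ = P_out/ω = 26132/90.9 = 287 N·m

287 N·m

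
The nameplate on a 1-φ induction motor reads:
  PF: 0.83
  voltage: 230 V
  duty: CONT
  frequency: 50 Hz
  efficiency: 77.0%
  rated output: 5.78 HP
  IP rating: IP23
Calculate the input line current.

P_out = 5.78 × 746 = 4312 W
P_in = P_out / η = 4312 / 0.770 = 5600 W
I = P_in / (V·cosφ) = 5600 / (230 × 0.83) = 29.3 A

29.3 A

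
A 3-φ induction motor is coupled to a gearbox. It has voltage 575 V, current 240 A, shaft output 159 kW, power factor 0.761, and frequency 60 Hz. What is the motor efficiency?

P_out = 159 kW = 159000 W
P_in = √3·V_L·I_L·cosφ = 1.732 × 575 × 240 × 0.761 = 181891 W
η = P_out / P_in = 159000 / 181891 = 0.874 = 87.4%

87.4 %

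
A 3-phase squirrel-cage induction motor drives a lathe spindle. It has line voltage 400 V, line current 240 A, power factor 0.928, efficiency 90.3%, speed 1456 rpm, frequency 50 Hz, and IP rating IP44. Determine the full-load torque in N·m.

914 N·m

P_in = √3·V·I·cosφ = 1.732 × 400 × 240 × 0.928 = 154300 W
P_out = η·P_in = 0.903 × 154300 = 139333 W
n = 1456 rpm
ω = 2π×1456/60 = 152.5 rad/s
τ = P_out/ω = 139333/152.5 = 914 N·m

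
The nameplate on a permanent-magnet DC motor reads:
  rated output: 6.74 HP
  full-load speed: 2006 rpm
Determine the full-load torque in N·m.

P_out = 6.74 × 746 = 5028 W
ω = 2π × 2006/60 = 210.1 rad/s
τ = P_out/ω = 5028/210.1 = 23.9 N·m

23.9 N·m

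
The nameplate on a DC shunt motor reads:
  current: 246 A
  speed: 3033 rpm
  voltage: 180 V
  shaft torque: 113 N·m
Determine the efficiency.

81.1 %

ω = 2π × 3033/60 = 317.6 rad/s; P_out = τω = 113 × 317.6 = 35889 W
P_in = V·I = 180 × 246 = 44280 W
η = P_out / P_in = 35889 / 44280 = 0.811 = 81.1%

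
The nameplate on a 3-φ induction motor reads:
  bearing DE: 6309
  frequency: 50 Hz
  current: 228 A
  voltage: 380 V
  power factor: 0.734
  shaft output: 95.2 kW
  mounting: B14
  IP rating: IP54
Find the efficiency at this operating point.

86.4 %

P_out = 95.2 kW = 95200 W
P_in = √3·V_L·I_L·cosφ = 1.732 × 380 × 228 × 0.734 = 110144 W
η = P_out / P_in = 95200 / 110144 = 0.864 = 86.4%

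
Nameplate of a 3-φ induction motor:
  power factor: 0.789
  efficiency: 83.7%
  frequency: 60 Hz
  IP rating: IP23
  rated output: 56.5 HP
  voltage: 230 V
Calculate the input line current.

160 A

P_out = 56.5 × 746 = 42149 W
P_in = P_out / η = 42149 / 0.837 = 50357 W
I_L = P_in / (√3·V_L·cosφ) = 50357 / (1.732 × 230 × 0.789) = 160 A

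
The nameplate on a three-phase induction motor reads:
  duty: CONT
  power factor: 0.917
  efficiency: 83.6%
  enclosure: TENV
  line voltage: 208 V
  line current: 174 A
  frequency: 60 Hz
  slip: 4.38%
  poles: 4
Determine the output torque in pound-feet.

P_in = √3·V·I·cosφ = 1.732 × 208 × 174 × 0.917 = 57482 W
P_out = η·P_in = 0.836 × 57482 = 48055 W
n_s = 120×60/4 = 1800 rpm; n = 1800×(1−0.0438) = 1721 rpm
ω = 2π×1721/60 = 180.2 rad/s
τ = P_out/ω = 48055/180.2 = 266.7 N·m
In lb·ft: 266.7/1.356 = 197 lb·ft

197 lb·ft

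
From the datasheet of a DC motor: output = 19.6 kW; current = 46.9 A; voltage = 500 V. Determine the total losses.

P_in = V·I = 500×46.9 = 23450 W
P_out = 19600 W
Losses = P_in − P_out = 23450 − 19600 = 3850 W

3.85 kW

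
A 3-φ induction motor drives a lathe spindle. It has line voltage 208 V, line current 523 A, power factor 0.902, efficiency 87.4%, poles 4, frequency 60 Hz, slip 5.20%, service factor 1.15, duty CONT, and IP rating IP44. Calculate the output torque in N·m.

P_in = √3·V·I·cosφ = 1.732 × 208 × 523 × 0.902 = 169949 W
P_out = η·P_in = 0.874 × 169949 = 148535 W
n_s = 120×60/4 = 1800 rpm; n = 1800×(1−0.052) = 1706 rpm
ω = 2π×1706/60 = 178.7 rad/s
τ = P_out/ω = 148535/178.7 = 831 N·m

831 N·m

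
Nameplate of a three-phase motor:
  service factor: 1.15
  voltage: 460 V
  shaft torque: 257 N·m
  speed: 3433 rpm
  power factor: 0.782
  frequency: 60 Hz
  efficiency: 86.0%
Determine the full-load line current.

172 A

ω = 2π×3433/60 = 359.5 rad/s; P_out = τω = 257 × 359.5 = 92392 W
P_in = P_out / η = 92392 / 0.860 = 107433 W
I_L = P_in / (√3·V_L·cosφ) = 107433 / (1.732 × 460 × 0.782) = 172 A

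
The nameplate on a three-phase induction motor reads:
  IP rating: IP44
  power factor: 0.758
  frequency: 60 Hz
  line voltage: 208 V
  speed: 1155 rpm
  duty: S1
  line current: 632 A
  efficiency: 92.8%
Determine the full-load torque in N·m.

1320 N·m

P_in = √3·V·I·cosφ = 1.732 × 208 × 632 × 0.758 = 172583 W
P_out = η·P_in = 0.928 × 172583 = 160157 W
n = 1155 rpm
ω = 2π×1155/60 = 121 rad/s
τ = P_out/ω = 160157/121 = 1320 N·m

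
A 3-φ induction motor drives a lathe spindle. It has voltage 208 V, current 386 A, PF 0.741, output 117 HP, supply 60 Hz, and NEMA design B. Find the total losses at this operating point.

P_in = √3·V·I·cosφ = 1.732×208×386×0.741 = 103043 W
P_out = 117×746 = 87282 W
Losses = P_in − P_out = 103043 − 87282 = 15761 W

15800 W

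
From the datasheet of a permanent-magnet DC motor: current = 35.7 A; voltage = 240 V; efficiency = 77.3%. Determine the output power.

P_in = V·I = 240 × 35.7 = 8568 W
P_out = η·P_in = 0.773 × 8568 = 6623 W

6.62 kW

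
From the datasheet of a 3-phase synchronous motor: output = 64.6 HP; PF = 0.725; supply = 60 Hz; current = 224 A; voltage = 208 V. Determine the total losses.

10.3 kW

P_in = √3·V·I·cosφ = 1.732×208×224×0.725 = 58506 W
P_out = 64.6×746 = 48192 W
Losses = P_in − P_out = 58506 − 48192 = 10314 W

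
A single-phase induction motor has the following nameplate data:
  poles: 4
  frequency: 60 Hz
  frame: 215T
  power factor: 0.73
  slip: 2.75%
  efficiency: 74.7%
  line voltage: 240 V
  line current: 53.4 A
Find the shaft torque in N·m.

38.1 N·m

P_in = V·I·cosφ = 240 × 53.4 × 0.73 = 9356 W
P_out = η·P_in = 0.747 × 9356 = 6989 W
n_s = 120×60/4 = 1800 rpm; n = 1800×(1−0.0275) = 1751 rpm
ω = 2π×1751/60 = 183.4 rad/s
τ = P_out/ω = 6989/183.4 = 38.1 N·m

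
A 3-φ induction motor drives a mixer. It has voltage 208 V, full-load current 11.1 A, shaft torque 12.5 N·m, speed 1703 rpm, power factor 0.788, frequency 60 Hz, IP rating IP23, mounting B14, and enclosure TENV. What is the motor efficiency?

ω = 2π × 1703/60 = 178.3 rad/s; P_out = τω = 12.5 × 178.3 = 2229 W
P_in = √3·V_L·I_L·cosφ = 1.732 × 208 × 11.1 × 0.788 = 3151 W
η = P_out / P_in = 2229 / 3151 = 0.707 = 70.7%

70.7 %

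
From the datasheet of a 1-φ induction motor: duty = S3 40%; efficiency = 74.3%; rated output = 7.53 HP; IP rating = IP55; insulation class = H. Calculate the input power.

P_out = 7.53 × 746 = 5617 W
P_in = P_out/η = 5617/0.743 = 7560 W = 7.56 kW

7.56 kW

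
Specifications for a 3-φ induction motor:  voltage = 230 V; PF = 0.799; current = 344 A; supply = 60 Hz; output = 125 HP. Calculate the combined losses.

P_in = √3·V·I·cosφ = 1.732×230×344×0.799 = 109492 W
P_out = 125×746 = 93250 W
Losses = P_in − P_out = 109492 − 93250 = 16242 W

16.2 kW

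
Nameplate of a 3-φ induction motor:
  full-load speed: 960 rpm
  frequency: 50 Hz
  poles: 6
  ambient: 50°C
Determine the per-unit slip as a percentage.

n_s = 120f/p = 120×50/6 = 1000 rpm
s = (n_s − n)/n_s = (1000 − 960)/1000 = 0.0400

4.00 %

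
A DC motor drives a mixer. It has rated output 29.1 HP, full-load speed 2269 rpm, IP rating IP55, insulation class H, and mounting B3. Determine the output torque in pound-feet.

67.4 lb·ft

P_out = 29.1 × 746 = 21709 W
ω = 2π × 2269/60 = 237.6 rad/s
τ = P_out/ω = 21709/237.6 = 91.37 N·m
In lb·ft: 91.37/1.356 = 67.4 lb·ft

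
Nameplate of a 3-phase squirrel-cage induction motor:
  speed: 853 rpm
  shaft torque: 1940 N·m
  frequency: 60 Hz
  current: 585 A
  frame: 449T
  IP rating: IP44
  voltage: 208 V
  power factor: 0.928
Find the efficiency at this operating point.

88.6 %

ω = 2π × 853/60 = 89.33 rad/s; P_out = τω = 1940 × 89.33 = 173300 W
P_in = √3·V_L·I_L·cosφ = 1.732 × 208 × 585 × 0.928 = 195576 W
η = P_out / P_in = 173300 / 195576 = 0.886 = 88.6%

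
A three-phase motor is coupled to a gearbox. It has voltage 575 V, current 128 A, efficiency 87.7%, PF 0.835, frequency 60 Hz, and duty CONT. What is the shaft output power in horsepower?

125 HP

P_in = √3·V·I·cosφ = 1.732 × 575 × 128 × 0.835 = 106442 W
P_out = η·P_in = 0.877 × 106442 = 93350 W
= 93350/746 = 125 HP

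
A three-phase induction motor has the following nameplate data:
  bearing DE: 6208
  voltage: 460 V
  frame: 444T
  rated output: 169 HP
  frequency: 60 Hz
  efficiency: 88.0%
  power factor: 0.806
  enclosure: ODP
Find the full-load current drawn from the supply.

P_out = 169 × 746 = 126074 W
P_in = P_out / η = 126074 / 0.880 = 143266 W
I_L = P_in / (√3·V_L·cosφ) = 143266 / (1.732 × 460 × 0.806) = 223 A

223 A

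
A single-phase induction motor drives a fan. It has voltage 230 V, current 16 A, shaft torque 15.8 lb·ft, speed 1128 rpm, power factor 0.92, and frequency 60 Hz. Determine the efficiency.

τ = 15.8 lb·ft × 1.356 = 21.42 N·m
ω = 2π × 1128/60 = 118.1 rad/s; P_out = τω = 21.42 × 118.1 = 2530 W
P_in = V·I·cosφ = 230 × 16 × 0.92 = 3386 W
η = P_out / P_in = 2530 / 3386 = 0.747 = 74.7%

74.7 %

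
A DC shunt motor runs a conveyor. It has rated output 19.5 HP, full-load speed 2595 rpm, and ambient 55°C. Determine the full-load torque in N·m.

53.5 N·m

P_out = 19.5 × 746 = 14547 W
ω = 2π × 2595/60 = 271.7 rad/s
τ = P_out/ω = 14547/271.7 = 53.5 N·m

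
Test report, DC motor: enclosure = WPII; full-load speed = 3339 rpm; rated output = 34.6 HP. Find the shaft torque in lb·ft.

P_out = 34.6 × 746 = 25812 W
ω = 2π × 3339/60 = 349.7 rad/s
τ = P_out/ω = 25812/349.7 = 73.81 N·m
In lb·ft: 73.81/1.356 = 54.4 lb·ft

54.4 lb·ft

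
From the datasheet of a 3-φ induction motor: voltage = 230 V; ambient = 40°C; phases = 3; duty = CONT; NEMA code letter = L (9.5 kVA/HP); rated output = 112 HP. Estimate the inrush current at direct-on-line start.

S_LR = 9.5 × 112 = 1064 kVA
I_LR = S_LR/(√3·V_L) = 1064000/(1.732×230) = 2670 A

2670 A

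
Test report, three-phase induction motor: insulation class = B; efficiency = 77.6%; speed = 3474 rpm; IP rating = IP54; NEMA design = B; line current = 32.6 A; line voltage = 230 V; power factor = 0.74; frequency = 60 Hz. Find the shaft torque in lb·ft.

P_in = √3·V·I·cosφ = 1.732 × 230 × 32.6 × 0.74 = 9610 W
P_out = η·P_in = 0.776 × 9610 = 7457 W
n = 3474 rpm
ω = 2π×3474/60 = 363.8 rad/s
τ = P_out/ω = 7457/363.8 = 20.5 N·m
In lb·ft: 20.5/1.356 = 15.1 lb·ft

15.1 lb·ft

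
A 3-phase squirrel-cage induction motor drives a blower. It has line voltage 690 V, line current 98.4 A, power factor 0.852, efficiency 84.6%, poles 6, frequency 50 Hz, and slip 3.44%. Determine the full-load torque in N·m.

838 N·m

P_in = √3·V·I·cosφ = 1.732 × 690 × 98.4 × 0.852 = 100192 W
P_out = η·P_in = 0.846 × 100192 = 84762 W
n_s = 120×50/6 = 1000 rpm; n = 1000×(1−0.0344) = 966 rpm
ω = 2π×966/60 = 101.2 rad/s
τ = P_out/ω = 84762/101.2 = 838 N·m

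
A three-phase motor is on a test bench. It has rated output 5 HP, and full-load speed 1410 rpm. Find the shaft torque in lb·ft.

P_out = 5 × 746 = 3730 W
ω = 2π × 1410/60 = 147.7 rad/s
τ = P_out/ω = 3730/147.7 = 25.25 N·m
In lb·ft: 25.25/1.356 = 18.6 lb·ft

18.6 lb·ft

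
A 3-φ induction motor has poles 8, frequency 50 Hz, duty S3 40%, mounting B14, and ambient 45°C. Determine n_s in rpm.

750 rpm

n_s = 120f/p = 120×50/8 = 750 rpm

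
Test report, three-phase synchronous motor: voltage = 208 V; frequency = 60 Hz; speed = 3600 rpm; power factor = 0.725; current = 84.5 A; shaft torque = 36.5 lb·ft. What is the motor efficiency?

84.5 %

τ = 36.5 lb·ft × 1.356 = 49.49 N·m
ω = 2π × 3600/60 = 377 rad/s; P_out = τω = 49.49 × 377 = 18658 W
P_in = √3·V_L·I_L·cosφ = 1.732 × 208 × 84.5 × 0.725 = 22070 W
η = P_out / P_in = 18658 / 22070 = 0.845 = 84.5%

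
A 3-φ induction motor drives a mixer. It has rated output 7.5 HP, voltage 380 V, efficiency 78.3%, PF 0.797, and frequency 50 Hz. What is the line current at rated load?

P_out = 7.5 × 746 = 5595 W
P_in = P_out / η = 5595 / 0.783 = 7146 W
I_L = P_in / (√3·V_L·cosφ) = 7146 / (1.732 × 380 × 0.797) = 13.6 A

13.6 A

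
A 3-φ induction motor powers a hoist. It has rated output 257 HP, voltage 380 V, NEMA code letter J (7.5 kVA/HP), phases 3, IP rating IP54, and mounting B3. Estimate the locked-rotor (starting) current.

S_LR = 7.5 × 257 = 1927.5 kVA
I_LR = S_LR/(√3·V_L) = 1927500/(1.732×380) = 2930 A

2930 A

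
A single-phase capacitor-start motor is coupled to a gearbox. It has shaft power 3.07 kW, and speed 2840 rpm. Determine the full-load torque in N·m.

10.3 N·m

ω = 2π × 2840/60 = 297.4 rad/s
τ = P/ω = 3070/297.4 = 10.3 N·m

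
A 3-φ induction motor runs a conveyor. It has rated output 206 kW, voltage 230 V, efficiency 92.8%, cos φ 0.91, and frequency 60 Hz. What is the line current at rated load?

P_out = 206 kW = 206000 W
P_in = P_out / η = 206000 / 0.928 = 221983 W
I_L = P_in / (√3·V_L·cosφ) = 221983 / (1.732 × 230 × 0.91) = 612 A

612 A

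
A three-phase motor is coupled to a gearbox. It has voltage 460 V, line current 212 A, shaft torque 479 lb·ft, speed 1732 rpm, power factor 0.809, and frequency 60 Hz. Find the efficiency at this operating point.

86.2 %

τ = 479 lb·ft × 1.356 = 649.5 N·m
ω = 2π × 1732/60 = 181.4 rad/s; P_out = τω = 649.5 × 181.4 = 117819 W
P_in = √3·V_L·I_L·cosφ = 1.732 × 460 × 212 × 0.809 = 136644 W
η = P_out / P_in = 117819 / 136644 = 0.862 = 86.2%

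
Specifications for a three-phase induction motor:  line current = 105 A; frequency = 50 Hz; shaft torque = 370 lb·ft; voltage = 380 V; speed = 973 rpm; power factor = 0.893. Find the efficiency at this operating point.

τ = 370 lb·ft × 1.356 = 501.7 N·m
ω = 2π × 973/60 = 101.9 rad/s; P_out = τω = 501.7 × 101.9 = 51123 W
P_in = √3·V_L·I_L·cosφ = 1.732 × 380 × 105 × 0.893 = 61712 W
η = P_out / P_in = 51123 / 61712 = 0.828 = 82.8%

82.8 %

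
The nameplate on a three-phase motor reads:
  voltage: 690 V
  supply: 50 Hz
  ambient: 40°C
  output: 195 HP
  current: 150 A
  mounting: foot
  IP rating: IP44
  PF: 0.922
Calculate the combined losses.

P_in = √3·V·I·cosφ = 1.732×690×150×0.922 = 165280 W
P_out = 195×746 = 145470 W
Losses = P_in − P_out = 165280 − 145470 = 19810 W

19800 W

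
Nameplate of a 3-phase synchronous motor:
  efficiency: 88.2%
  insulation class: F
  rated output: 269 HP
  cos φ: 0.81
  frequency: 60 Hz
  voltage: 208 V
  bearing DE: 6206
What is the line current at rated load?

780 A

P_out = 269 × 746 = 200674 W
P_in = P_out / η = 200674 / 0.882 = 227522 W
I_L = P_in / (√3·V_L·cosφ) = 227522 / (1.732 × 208 × 0.81) = 780 A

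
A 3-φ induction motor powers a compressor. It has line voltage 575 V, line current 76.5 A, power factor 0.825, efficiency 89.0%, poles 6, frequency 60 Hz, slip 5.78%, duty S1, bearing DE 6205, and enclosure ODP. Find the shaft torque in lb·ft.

348 lb·ft

P_in = √3·V·I·cosφ = 1.732 × 575 × 76.5 × 0.825 = 62854 W
P_out = η·P_in = 0.89 × 62854 = 55940 W
n_s = 120×60/6 = 1200 rpm; n = 1200×(1−0.0578) = 1131 rpm
ω = 2π×1131/60 = 118.4 rad/s
τ = P_out/ω = 55940/118.4 = 472.5 N·m
In lb·ft: 472.5/1.356 = 348 lb·ft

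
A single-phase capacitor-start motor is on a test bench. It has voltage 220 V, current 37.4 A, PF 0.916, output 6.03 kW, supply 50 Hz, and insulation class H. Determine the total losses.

1.51 kW

P_in = V·I·cosφ = 220×37.4×0.916 = 7537 W
P_out = 6030 W
Losses = P_in − P_out = 7537 − 6030 = 1507 W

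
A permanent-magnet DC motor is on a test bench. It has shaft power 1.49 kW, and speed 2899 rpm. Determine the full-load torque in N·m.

ω = 2π × 2899/60 = 303.6 rad/s
τ = P/ω = 1490/303.6 = 4.91 N·m

4.91 N·m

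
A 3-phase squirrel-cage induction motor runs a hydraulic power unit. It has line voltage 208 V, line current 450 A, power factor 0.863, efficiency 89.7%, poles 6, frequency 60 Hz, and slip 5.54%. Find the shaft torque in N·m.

P_in = √3·V·I·cosφ = 1.732 × 208 × 450 × 0.863 = 139905 W
P_out = η·P_in = 0.897 × 139905 = 125495 W
n_s = 120×60/6 = 1200 rpm; n = 1200×(1−0.0554) = 1134 rpm
ω = 2π×1134/60 = 118.8 rad/s
τ = P_out/ω = 125495/118.8 = 1060 N·m

1060 N·m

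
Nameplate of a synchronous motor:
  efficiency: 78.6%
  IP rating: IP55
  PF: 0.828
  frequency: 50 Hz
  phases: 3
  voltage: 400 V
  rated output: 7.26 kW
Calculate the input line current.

P_out = 7.26 kW = 7260 W
P_in = P_out / η = 7260 / 0.786 = 9237 W
I_L = P_in / (√3·V_L·cosφ) = 9237 / (1.732 × 400 × 0.828) = 16.1 A

16.1 A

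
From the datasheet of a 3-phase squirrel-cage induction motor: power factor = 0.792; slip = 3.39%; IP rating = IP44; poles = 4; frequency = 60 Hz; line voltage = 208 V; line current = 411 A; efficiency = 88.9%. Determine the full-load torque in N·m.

P_in = √3·V·I·cosφ = 1.732 × 208 × 411 × 0.792 = 117268 W
P_out = η·P_in = 0.889 × 117268 = 104251 W
n_s = 120×60/4 = 1800 rpm; n = 1800×(1−0.0339) = 1739 rpm
ω = 2π×1739/60 = 182.1 rad/s
τ = P_out/ω = 104251/182.1 = 572 N·m

572 N·m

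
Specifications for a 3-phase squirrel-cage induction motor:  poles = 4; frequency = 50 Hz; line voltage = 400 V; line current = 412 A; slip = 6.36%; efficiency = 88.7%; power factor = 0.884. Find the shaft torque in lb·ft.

P_in = √3·V·I·cosφ = 1.732 × 400 × 412 × 0.884 = 252323 W
P_out = η·P_in = 0.887 × 252323 = 223811 W
n_s = 120×50/4 = 1500 rpm; n = 1500×(1−0.0636) = 1405 rpm
ω = 2π×1405/60 = 147.1 rad/s
τ = P_out/ω = 223811/147.1 = 1521 N·m
In lb·ft: 1521/1.356 = 1120 lb·ft

1120 lb·ft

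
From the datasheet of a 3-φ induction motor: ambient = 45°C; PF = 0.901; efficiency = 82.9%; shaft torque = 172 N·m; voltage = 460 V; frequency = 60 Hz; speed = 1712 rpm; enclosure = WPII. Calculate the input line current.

51.8 A

ω = 2π×1712/60 = 179.3 rad/s; P_out = τω = 172 × 179.3 = 30840 W
P_in = P_out / η = 30840 / 0.829 = 37201 W
I_L = P_in / (√3·V_L·cosφ) = 37201 / (1.732 × 460 × 0.901) = 51.8 A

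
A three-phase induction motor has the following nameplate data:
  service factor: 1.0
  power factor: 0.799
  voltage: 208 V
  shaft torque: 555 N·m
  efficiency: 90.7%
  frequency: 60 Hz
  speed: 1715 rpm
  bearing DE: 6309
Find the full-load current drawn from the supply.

ω = 2π×1715/60 = 179.6 rad/s; P_out = τω = 555 × 179.6 = 99678 W
P_in = P_out / η = 99678 / 0.907 = 109899 W
I_L = P_in / (√3·V_L·cosφ) = 109899 / (1.732 × 208 × 0.799) = 382 A

382 A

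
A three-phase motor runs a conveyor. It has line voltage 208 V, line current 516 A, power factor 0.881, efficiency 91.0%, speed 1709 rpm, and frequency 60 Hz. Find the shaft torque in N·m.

833 N·m

P_in = √3·V·I·cosφ = 1.732 × 208 × 516 × 0.881 = 163771 W
P_out = η·P_in = 0.91 × 163771 = 149032 W
n = 1709 rpm
ω = 2π×1709/60 = 179 rad/s
τ = P_out/ω = 149032/179 = 833 N·m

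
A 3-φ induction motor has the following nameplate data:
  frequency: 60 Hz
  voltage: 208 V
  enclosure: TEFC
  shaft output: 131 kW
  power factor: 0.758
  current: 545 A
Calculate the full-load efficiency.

P_out = 131 kW = 131000 W
P_in = √3·V_L·I_L·cosφ = 1.732 × 208 × 545 × 0.758 = 148825 W
η = P_out / P_in = 131000 / 148825 = 0.880 = 88.0%

88.0 %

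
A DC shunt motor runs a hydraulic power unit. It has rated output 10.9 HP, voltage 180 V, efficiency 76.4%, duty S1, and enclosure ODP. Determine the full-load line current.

P_out = 10.9 × 746 = 8131 W
P_in = P_out / η = 8131 / 0.764 = 10643 W
I = P_in / V = 10643 / 180 = 59.1 A

59.1 A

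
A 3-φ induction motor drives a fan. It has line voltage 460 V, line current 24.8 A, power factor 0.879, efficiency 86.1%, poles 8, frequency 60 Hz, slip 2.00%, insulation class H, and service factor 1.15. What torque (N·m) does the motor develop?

P_in = √3·V·I·cosφ = 1.732 × 460 × 24.8 × 0.879 = 17368 W
P_out = η·P_in = 0.861 × 17368 = 14954 W
n_s = 120×60/8 = 900 rpm; n = 900×(1−0.02) = 882 rpm
ω = 2π×882/60 = 92.36 rad/s
τ = P_out/ω = 14954/92.36 = 162 N·m

162 N·m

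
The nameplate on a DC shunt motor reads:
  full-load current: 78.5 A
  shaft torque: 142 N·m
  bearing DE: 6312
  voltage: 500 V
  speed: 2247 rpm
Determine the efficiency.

ω = 2π × 2247/60 = 235.3 rad/s; P_out = τω = 142 × 235.3 = 33413 W
P_in = V·I = 500 × 78.5 = 39250 W
η = P_out / P_in = 33413 / 39250 = 0.851 = 85.1%

85.1 %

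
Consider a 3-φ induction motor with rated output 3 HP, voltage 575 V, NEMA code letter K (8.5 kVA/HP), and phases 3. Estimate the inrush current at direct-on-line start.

S_LR = 8.5 × 3 = 25.5 kVA
I_LR = S_LR/(√3·V_L) = 25500/(1.732×575) = 25.6 A

25.6 A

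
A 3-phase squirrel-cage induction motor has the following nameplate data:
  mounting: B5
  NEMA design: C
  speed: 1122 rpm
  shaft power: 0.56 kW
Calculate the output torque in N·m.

ω = 2π × 1122/60 = 117.5 rad/s
τ = P/ω = 560/117.5 = 4.77 N·m

4.77 N·m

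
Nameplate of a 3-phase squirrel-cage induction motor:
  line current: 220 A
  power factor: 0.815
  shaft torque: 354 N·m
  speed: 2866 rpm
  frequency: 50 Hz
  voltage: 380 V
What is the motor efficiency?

90.0 %

ω = 2π × 2866/60 = 300.1 rad/s; P_out = τω = 354 × 300.1 = 106235 W
P_in = √3·V_L·I_L·cosφ = 1.732 × 380 × 220 × 0.815 = 118008 W
η = P_out / P_in = 106235 / 118008 = 0.900 = 90.0%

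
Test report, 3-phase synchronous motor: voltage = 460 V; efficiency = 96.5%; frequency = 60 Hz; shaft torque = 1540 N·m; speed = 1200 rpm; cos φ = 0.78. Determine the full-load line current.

ω = 2π×1200/60 = 125.7 rad/s; P_out = τω = 1540 × 125.7 = 193578 W
P_in = P_out / η = 193578 / 0.965 = 200599 W
I_L = P_in / (√3·V_L·cosφ) = 200599 / (1.732 × 460 × 0.78) = 323 A

323 A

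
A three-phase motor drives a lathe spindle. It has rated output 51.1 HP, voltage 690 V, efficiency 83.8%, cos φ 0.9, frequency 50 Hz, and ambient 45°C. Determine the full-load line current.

P_out = 51.1 × 746 = 38121 W
P_in = P_out / η = 38121 / 0.838 = 45490 W
I_L = P_in / (√3·V_L·cosφ) = 45490 / (1.732 × 690 × 0.9) = 42.3 A

42.3 A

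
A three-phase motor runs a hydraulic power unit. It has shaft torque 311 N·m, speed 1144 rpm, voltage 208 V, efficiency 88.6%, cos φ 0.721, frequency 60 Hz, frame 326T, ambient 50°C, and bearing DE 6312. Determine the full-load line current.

162 A

ω = 2π×1144/60 = 119.8 rad/s; P_out = τω = 311 × 119.8 = 37258 W
P_in = P_out / η = 37258 / 0.886 = 42052 W
I_L = P_in / (√3·V_L·cosφ) = 42052 / (1.732 × 208 × 0.721) = 162 A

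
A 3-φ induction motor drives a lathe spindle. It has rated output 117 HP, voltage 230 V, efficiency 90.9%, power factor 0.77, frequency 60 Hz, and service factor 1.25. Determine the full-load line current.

313 A

P_out = 117 × 746 = 87282 W
P_in = P_out / η = 87282 / 0.909 = 96020 W
I_L = P_in / (√3·V_L·cosφ) = 96020 / (1.732 × 230 × 0.77) = 313 A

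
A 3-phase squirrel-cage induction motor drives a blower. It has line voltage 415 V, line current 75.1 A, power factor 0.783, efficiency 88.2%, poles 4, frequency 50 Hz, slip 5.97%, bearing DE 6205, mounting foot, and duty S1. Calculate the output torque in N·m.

252 N·m

P_in = √3·V·I·cosφ = 1.732 × 415 × 75.1 × 0.783 = 42267 W
P_out = η·P_in = 0.882 × 42267 = 37279 W
n_s = 120×50/4 = 1500 rpm; n = 1500×(1−0.0597) = 1410 rpm
ω = 2π×1410/60 = 147.7 rad/s
τ = P_out/ω = 37279/147.7 = 252 N·m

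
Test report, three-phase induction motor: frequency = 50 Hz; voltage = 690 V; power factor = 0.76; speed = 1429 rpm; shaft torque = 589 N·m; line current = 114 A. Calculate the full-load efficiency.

85.1 %

ω = 2π × 1429/60 = 149.6 rad/s; P_out = τω = 589 × 149.6 = 88114 W
P_in = √3·V_L·I_L·cosφ = 1.732 × 690 × 114 × 0.76 = 103542 W
η = P_out / P_in = 88114 / 103542 = 0.851 = 85.1%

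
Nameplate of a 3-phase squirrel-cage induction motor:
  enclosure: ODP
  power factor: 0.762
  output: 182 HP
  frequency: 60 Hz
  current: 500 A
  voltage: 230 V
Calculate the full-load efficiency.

P_out = 182 × 746 = 135772 W
P_in = √3·V_L·I_L·cosφ = 1.732 × 230 × 500 × 0.762 = 151775 W
η = P_out / P_in = 135772 / 151775 = 0.895 = 89.5%

89.5 %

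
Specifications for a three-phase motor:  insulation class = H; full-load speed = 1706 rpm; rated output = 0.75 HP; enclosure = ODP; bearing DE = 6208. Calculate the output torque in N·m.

P_out = 0.75 × 746 = 560 W
ω = 2π × 1706/60 = 178.7 rad/s
τ = P_out/ω = 560/178.7 = 3.13 N·m

3.13 N·m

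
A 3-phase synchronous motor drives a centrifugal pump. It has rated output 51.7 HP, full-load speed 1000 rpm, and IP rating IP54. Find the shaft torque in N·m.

368 N·m

P_out = 51.7 × 746 = 38568 W
ω = 2π × 1000/60 = 104.7 rad/s
τ = P_out/ω = 38568/104.7 = 368 N·m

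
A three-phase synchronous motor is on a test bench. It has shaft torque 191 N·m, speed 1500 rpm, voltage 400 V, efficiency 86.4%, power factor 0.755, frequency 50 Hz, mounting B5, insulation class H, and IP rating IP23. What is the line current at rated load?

ω = 2π×1500/60 = 157.1 rad/s; P_out = τω = 191 × 157.1 = 30006 W
P_in = P_out / η = 30006 / 0.864 = 34729 W
I_L = P_in / (√3·V_L·cosφ) = 34729 / (1.732 × 400 × 0.755) = 66.4 A

66.4 A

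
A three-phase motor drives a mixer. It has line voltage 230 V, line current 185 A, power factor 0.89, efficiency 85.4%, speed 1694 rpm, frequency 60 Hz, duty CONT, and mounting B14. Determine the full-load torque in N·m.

P_in = √3·V·I·cosφ = 1.732 × 230 × 185 × 0.89 = 65590 W
P_out = η·P_in = 0.854 × 65590 = 56014 W
n = 1694 rpm
ω = 2π×1694/60 = 177.4 rad/s
τ = P_out/ω = 56014/177.4 = 316 N·m

316 N·m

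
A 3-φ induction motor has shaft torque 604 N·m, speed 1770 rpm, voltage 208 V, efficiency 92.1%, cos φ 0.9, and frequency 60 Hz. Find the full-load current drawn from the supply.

ω = 2π×1770/60 = 185.4 rad/s; P_out = τω = 604 × 185.4 = 111982 W
P_in = P_out / η = 111982 / 0.921 = 121587 W
I_L = P_in / (√3·V_L·cosφ) = 121587 / (1.732 × 208 × 0.9) = 375 A

375 A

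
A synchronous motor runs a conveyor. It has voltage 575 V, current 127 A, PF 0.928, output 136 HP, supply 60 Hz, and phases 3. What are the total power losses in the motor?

P_in = √3·V·I·cosφ = 1.732×575×127×0.928 = 117373 W
P_out = 136×746 = 101456 W
Losses = P_in − P_out = 117373 − 101456 = 15917 W

15.9 kW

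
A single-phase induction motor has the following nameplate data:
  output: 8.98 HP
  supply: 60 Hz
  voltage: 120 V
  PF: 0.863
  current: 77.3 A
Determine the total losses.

P_in = V·I·cosφ = 120×77.3×0.863 = 8005 W
P_out = 8.98×746 = 6699 W
Losses = P_in − P_out = 8005 − 6699 = 1306 W

1.31 kW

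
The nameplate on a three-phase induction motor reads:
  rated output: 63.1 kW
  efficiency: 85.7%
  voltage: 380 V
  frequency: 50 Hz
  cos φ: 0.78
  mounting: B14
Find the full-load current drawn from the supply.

143 A

P_out = 63.1 kW = 63100 W
P_in = P_out / η = 63100 / 0.857 = 73629 W
I_L = P_in / (√3·V_L·cosφ) = 73629 / (1.732 × 380 × 0.78) = 143 A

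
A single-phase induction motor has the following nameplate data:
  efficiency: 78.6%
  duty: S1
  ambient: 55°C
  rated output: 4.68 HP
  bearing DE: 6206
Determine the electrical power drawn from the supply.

4.44 kW

P_out = 4.68 × 746 = 3491 W
P_in = P_out/η = 3491/0.786 = 4441 W = 4.44 kW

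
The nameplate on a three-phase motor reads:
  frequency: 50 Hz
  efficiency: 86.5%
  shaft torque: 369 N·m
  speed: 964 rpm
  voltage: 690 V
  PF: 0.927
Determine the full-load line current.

ω = 2π×964/60 = 100.9 rad/s; P_out = τω = 369 × 100.9 = 37232 W
P_in = P_out / η = 37232 / 0.865 = 43043 W
I_L = P_in / (√3·V_L·cosφ) = 43043 / (1.732 × 690 × 0.927) = 38.9 A

38.9 A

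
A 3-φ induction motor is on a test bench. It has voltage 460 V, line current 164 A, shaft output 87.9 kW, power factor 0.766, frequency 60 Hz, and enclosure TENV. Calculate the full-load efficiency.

87.8 %

P_out = 87.9 kW = 87900 W
P_in = √3·V_L·I_L·cosφ = 1.732 × 460 × 164 × 0.766 = 100087 W
η = P_out / P_in = 87900 / 100087 = 0.878 = 87.8%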